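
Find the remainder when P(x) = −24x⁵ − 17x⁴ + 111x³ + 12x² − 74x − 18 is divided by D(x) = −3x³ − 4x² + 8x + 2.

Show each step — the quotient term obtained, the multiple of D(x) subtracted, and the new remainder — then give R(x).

R(x) = 8x

Step 1: lead(−24x⁵ − 17x⁴ + 111x³ + 12x² − 74x − 18) ÷ lead(D) = −24x⁵ ÷ −3x³ = 8x². Subtract (8x²)·D = −24x⁵ − 32x⁴ + 64x³ + 16x². Remainder: 15x⁴ + 47x³ − 4x² − 74x − 18.
Step 2: lead(15x⁴ + 47x³ − 4x² − 74x − 18) ÷ lead(D) = 15x⁴ ÷ −3x³ = −5x. Subtract (−5x)·D = 15x⁴ + 20x³ − 40x² − 10x. Remainder: 27x³ + 36x² − 64x − 18.
Step 3: lead(27x³ + 36x² − 64x − 18) ÷ lead(D) = 27x³ ÷ −3x³ = −9. Subtract (−9)·D = 27x³ + 36x² − 72x − 18. Remainder: 8x.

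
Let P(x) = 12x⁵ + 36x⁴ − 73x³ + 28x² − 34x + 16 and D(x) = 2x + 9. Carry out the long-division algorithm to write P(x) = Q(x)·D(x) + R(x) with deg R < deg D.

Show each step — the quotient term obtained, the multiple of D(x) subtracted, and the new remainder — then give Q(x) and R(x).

Q(x) = 6x⁴ − 9x³ + 4x² − 4x + 1; R(x) = 7

Step 1: lead(12x⁵ + 36x⁴ − 73x³ + 28x² − 34x + 16) ÷ lead(D) = 12x⁵ ÷ 2x = 6x⁴. Subtract (6x⁴)·D = 12x⁵ + 54x⁴. Remainder: −18x⁴ − 73x³ + 28x² − 34x + 16.
Step 2: lead(−18x⁴ − 73x³ + 28x² − 34x + 16) ÷ lead(D) = −18x⁴ ÷ 2x = −9x³. Subtract (−9x³)·D = −18x⁴ − 81x³. Remainder: 8x³ + 28x² − 34x + 16.
Step 3: lead(8x³ + 28x² − 34x + 16) ÷ lead(D) = 8x³ ÷ 2x = 4x². Subtract (4x²)·D = 8x³ + 36x². Remainder: −8x² − 34x + 16.
Step 4: lead(−8x² − 34x + 16) ÷ lead(D) = −8x² ÷ 2x = −4x. Subtract (−4x)·D = −8x² − 36x. Remainder: 2x + 16.
Step 5: lead(2x + 16) ÷ lead(D) = 2x ÷ 2x = 1. Subtract (1)·D = 2x + 9. Remainder: 7.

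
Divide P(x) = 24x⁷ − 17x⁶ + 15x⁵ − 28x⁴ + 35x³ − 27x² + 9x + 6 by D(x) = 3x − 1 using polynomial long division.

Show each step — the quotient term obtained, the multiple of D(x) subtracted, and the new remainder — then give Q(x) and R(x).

Q(x) = 8x⁶ − 3x⁵ + 4x⁴ − 8x³ + 9x² − 6x + 1; R(x) = 7

Step 1: lead(24x⁷ − 17x⁶ + 15x⁵ − 28x⁴ + 35x³ − 27x² + 9x + 6) ÷ lead(D) = 24x⁷ ÷ 3x = 8x⁶. Subtract (8x⁶)·D = 24x⁷ − 8x⁶. Remainder: −9x⁶ + 15x⁵ − 28x⁴ + 35x³ − 27x² + 9x + 6.
Step 2: lead(−9x⁶ + 15x⁵ − 28x⁴ + 35x³ − 27x² + 9x + 6) ÷ lead(D) = −9x⁶ ÷ 3x = −3x⁵. Subtract (−3x⁵)·D = −9x⁶ + 3x⁵. Remainder: 12x⁵ − 28x⁴ + 35x³ − 27x² + 9x + 6.
Step 3: lead(12x⁵ − 28x⁴ + 35x³ − 27x² + 9x + 6) ÷ lead(D) = 12x⁵ ÷ 3x = 4x⁴. Subtract (4x⁴)·D = 12x⁵ − 4x⁴. Remainder: −24x⁴ + 35x³ − 27x² + 9x + 6.
Step 4: lead(−24x⁴ + 35x³ − 27x² + 9x + 6) ÷ lead(D) = −24x⁴ ÷ 3x = −8x³. Subtract (−8x³)·D = −24x⁴ + 8x³. Remainder: 27x³ − 27x² + 9x + 6.
Step 5: lead(27x³ − 27x² + 9x + 6) ÷ lead(D) = 27x³ ÷ 3x = 9x². Subtract (9x²)·D = 27x³ − 9x². Remainder: −18x² + 9x + 6.
Step 6: lead(−18x² + 9x + 6) ÷ lead(D) = −18x² ÷ 3x = −6x. Subtract (−6x)·D = −18x² + 6x. Remainder: 3x + 6.
Step 7: lead(3x + 6) ÷ lead(D) = 3x ÷ 3x = 1. Subtract (1)·D = 3x − 1. Remainder: 7.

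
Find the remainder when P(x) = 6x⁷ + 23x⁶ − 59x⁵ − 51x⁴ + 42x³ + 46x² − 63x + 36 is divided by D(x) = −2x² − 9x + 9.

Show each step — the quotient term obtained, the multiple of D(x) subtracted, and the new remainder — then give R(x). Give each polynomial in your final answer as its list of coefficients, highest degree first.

R = [0]

Step 1: lead(6x⁷ + 23x⁶ − 59x⁵ − 51x⁴ + 42x³ + 46x² − 63x + 36) ÷ lead(D) = 6x⁷ ÷ −2x² = −3x⁵. Subtract (−3x⁵)·D = 6x⁷ + 27x⁶ − 27x⁵. Remainder: −4x⁶ − 32x⁵ − 51x⁴ + 42x³ + 46x² − 63x + 36.
Step 2: lead(−4x⁶ − 32x⁵ − 51x⁴ + 42x³ + 46x² − 63x + 36) ÷ lead(D) = −4x⁶ ÷ −2x² = 2x⁴. Subtract (2x⁴)·D = −4x⁶ − 18x⁵ + 18x⁴. Remainder: −14x⁵ − 69x⁴ + 42x³ + 46x² − 63x + 36.
Step 3: lead(−14x⁵ − 69x⁴ + 42x³ + 46x² − 63x + 36) ÷ lead(D) = −14x⁵ ÷ −2x² = 7x³. Subtract (7x³)·D = −14x⁵ − 63x⁴ + 63x³. Remainder: −6x⁴ − 21x³ + 46x² − 63x + 36.
Step 4: lead(−6x⁴ − 21x³ + 46x² − 63x + 36) ÷ lead(D) = −6x⁴ ÷ −2x² = 3x². Subtract (3x²)·D = −6x⁴ − 27x³ + 27x². Remainder: 6x³ + 19x² − 63x + 36.
Step 5: lead(6x³ + 19x² − 63x + 36) ÷ lead(D) = 6x³ ÷ −2x² = −3x. Subtract (−3x)·D = 6x³ + 27x² − 27x. Remainder: −8x² − 36x + 36.
Step 6: lead(−8x² − 36x + 36) ÷ lead(D) = −8x² ÷ −2x² = 4. Subtract (4)·D = −8x² − 36x + 36. Remainder: 0.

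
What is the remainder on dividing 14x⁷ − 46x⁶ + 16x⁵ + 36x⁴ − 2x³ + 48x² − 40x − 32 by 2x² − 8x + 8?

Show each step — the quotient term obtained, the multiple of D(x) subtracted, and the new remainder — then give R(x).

R(x) = 0

Step 1: lead(14x⁷ − 46x⁶ + 16x⁵ + 36x⁴ − 2x³ + 48x² − 40x − 32) ÷ lead(D) = 14x⁷ ÷ 2x² = 7x⁵. Subtract (7x⁵)·D = 14x⁷ − 56x⁶ + 56x⁵. Remainder: 10x⁶ − 40x⁵ + 36x⁴ − 2x³ + 48x² − 40x − 32.
Step 2: lead(10x⁶ − 40x⁵ + 36x⁴ − 2x³ + 48x² − 40x − 32) ÷ lead(D) = 10x⁶ ÷ 2x² = 5x⁴. Subtract (5x⁴)·D = 10x⁶ − 40x⁵ + 40x⁴. Remainder: −4x⁴ − 2x³ + 48x² − 40x − 32.
Step 3: lead(−4x⁴ − 2x³ + 48x² − 40x − 32) ÷ lead(D) = −4x⁴ ÷ 2x² = −2x². Subtract (−2x²)·D = −4x⁴ + 16x³ − 16x². Remainder: −18x³ + 64x² − 40x − 32.
Step 4: lead(−18x³ + 64x² − 40x − 32) ÷ lead(D) = −18x³ ÷ 2x² = −9x. Subtract (−9x)·D = −18x³ + 72x² − 72x. Remainder: −8x² + 32x − 32.
Step 5: lead(−8x² + 32x − 32) ÷ lead(D) = −8x² ÷ 2x² = −4. Subtract (−4)·D = −8x² + 32x − 32. Remainder: 0.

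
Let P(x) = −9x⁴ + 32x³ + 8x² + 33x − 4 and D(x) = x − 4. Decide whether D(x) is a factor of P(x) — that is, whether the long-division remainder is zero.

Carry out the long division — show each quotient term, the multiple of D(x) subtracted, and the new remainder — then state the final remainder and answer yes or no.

R(x) = 0, so D(x) is a factor of P(x). yes

Step 1: lead(−9x⁴ + 32x³ + 8x² + 33x − 4) ÷ lead(D) = −9x⁴ ÷ x = −9x³. Subtract (−9x³)·D = −9x⁴ + 36x³. Remainder: −4x³ + 8x² + 33x − 4.
Step 2: lead(−4x³ + 8x² + 33x − 4) ÷ lead(D) = −4x³ ÷ x = −4x². Subtract (−4x²)·D = −4x³ + 16x². Remainder: −8x² + 33x − 4.
Step 3: lead(−8x² + 33x − 4) ÷ lead(D) = −8x² ÷ x = −8x. Subtract (−8x)·D = −8x² + 32x. Remainder: x − 4.
Step 4: lead(x − 4) ÷ lead(D) = x ÷ x = 1. Subtract (1)·D = x − 4. Remainder: 0.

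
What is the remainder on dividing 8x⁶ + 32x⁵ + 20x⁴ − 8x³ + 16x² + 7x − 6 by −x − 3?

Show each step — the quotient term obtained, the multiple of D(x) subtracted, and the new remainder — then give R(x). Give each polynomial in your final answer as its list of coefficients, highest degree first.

R = [9]

Step 1: lead(8x⁶ + 32x⁵ + 20x⁴ − 8x³ + 16x² + 7x − 6) ÷ lead(D) = 8x⁶ ÷ −x = −8x⁵. Subtract (−8x⁵)·D = 8x⁶ + 24x⁵. Remainder: 8x⁵ + 20x⁴ − 8x³ + 16x² + 7x − 6.
Step 2: lead(8x⁵ + 20x⁴ − 8x³ + 16x² + 7x − 6) ÷ lead(D) = 8x⁵ ÷ −x = −8x⁴. Subtract (−8x⁴)·D = 8x⁵ + 24x⁴. Remainder: −4x⁴ − 8x³ + 16x² + 7x − 6.
Step 3: lead(−4x⁴ − 8x³ + 16x² + 7x − 6) ÷ lead(D) = −4x⁴ ÷ −x = 4x³. Subtract (4x³)·D = −4x⁴ − 12x³. Remainder: 4x³ + 16x² + 7x − 6.
Step 4: lead(4x³ + 16x² + 7x − 6) ÷ lead(D) = 4x³ ÷ −x = −4x². Subtract (−4x²)·D = 4x³ + 12x². Remainder: 4x² + 7x − 6.
Step 5: lead(4x² + 7x − 6) ÷ lead(D) = 4x² ÷ −x = −4x. Subtract (−4x)·D = 4x² + 12x. Remainder: −5x − 6.
Step 6: lead(−5x − 6) ÷ lead(D) = −5x ÷ −x = 5. Subtract (5)·D = −5x − 15. Remainder: 9.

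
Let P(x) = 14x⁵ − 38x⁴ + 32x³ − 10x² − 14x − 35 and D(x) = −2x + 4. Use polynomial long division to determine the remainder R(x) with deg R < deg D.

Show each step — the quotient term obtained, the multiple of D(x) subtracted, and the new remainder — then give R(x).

R(x) = −7

Step 1: lead(14x⁵ − 38x⁴ + 32x³ − 10x² − 14x − 35) ÷ lead(D) = 14x⁵ ÷ −2x = −7x⁴. Subtract (−7x⁴)·D = 14x⁵ − 28x⁴. Remainder: −10x⁴ + 32x³ − 10x² − 14x − 35.
Step 2: lead(−10x⁴ + 32x³ − 10x² − 14x − 35) ÷ lead(D) = −10x⁴ ÷ −2x = 5x³. Subtract (5x³)·D = −10x⁴ + 20x³. Remainder: 12x³ − 10x² − 14x − 35.
Step 3: lead(12x³ − 10x² − 14x − 35) ÷ lead(D) = 12x³ ÷ −2x = −6x². Subtract (−6x²)·D = 12x³ − 24x². Remainder: 14x² − 14x − 35.
Step 4: lead(14x² − 14x − 35) ÷ lead(D) = 14x² ÷ −2x = −7x. Subtract (−7x)·D = 14x² − 28x. Remainder: 14x − 35.
Step 5: lead(14x − 35) ÷ lead(D) = 14x ÷ −2x = −7. Subtract (−7)·D = 14x − 28. Remainder: −7.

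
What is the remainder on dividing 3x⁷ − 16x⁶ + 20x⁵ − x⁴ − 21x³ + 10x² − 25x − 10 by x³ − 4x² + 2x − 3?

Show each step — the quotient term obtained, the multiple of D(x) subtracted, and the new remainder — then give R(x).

Step 1: lead(3x⁷ − 16x⁶ + 20x⁵ − x⁴ − 21x³ + 10x² − 25x − 10) ÷ lead(D) = 3x⁷ ÷ x³ = 3x⁴. Subtract (3x⁴)·D = 3x⁷ − 12x⁶ + 6x⁵ − 9x⁴. Remainder: −4x⁶ + 14x⁵ + 8x⁴ − 21x³ + 10x² − 25x − 10.
Step 2: lead(−4x⁶ + 14x⁵ + 8x⁴ − 21x³ + 10x² − 25x − 10) ÷ lead(D) = −4x⁶ ÷ x³ = −4x³. Subtract (−4x³)·D = −4x⁶ + 16x⁵ − 8x⁴ + 12x³. Remainder: −2x⁵ + 16x⁴ − 33x³ + 10x² − 25x − 10.
Step 3: lead(−2x⁵ + 16x⁴ − 33x³ + 10x² − 25x − 10) ÷ lead(D) = −2x⁵ ÷ x³ = −2x². Subtract (−2x²)·D = −2x⁵ + 8x⁴ − 4x³ + 6x². Remainder: 8x⁴ − 29x³ + 4x² − 25x − 10.
Step 4: lead(8x⁴ − 29x³ + 4x² − 25x − 10) ÷ lead(D) = 8x⁴ ÷ x³ = 8x. Subtract (8x)·D = 8x⁴ − 32x³ + 16x² − 24x. Remainder: 3x³ − 12x² − x − 10.
Step 5: lead(3x³ − 12x² − x − 10) ÷ lead(D) = 3x³ ÷ x³ = 3. Subtract (3)·D = 3x³ − 12x² + 6x − 9. Remainder: −7x − 1.

R(x) = −7x − 1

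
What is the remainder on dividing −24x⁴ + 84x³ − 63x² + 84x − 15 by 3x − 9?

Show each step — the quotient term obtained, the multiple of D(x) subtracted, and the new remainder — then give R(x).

R(x) = −6

Step 1: lead(−24x⁴ + 84x³ − 63x² + 84x − 15) ÷ lead(D) = −24x⁴ ÷ 3x = −8x³. Subtract (−8x³)·D = −24x⁴ + 72x³. Remainder: 12x³ − 63x² + 84x − 15.
Step 2: lead(12x³ − 63x² + 84x − 15) ÷ lead(D) = 12x³ ÷ 3x = 4x². Subtract (4x²)·D = 12x³ − 36x². Remainder: −27x² + 84x − 15.
Step 3: lead(−27x² + 84x − 15) ÷ lead(D) = −27x² ÷ 3x = −9x. Subtract (−9x)·D = −27x² + 81x. Remainder: 3x − 15.
Step 4: lead(3x − 15) ÷ lead(D) = 3x ÷ 3x = 1. Subtract (1)·D = 3x − 9. Remainder: −6.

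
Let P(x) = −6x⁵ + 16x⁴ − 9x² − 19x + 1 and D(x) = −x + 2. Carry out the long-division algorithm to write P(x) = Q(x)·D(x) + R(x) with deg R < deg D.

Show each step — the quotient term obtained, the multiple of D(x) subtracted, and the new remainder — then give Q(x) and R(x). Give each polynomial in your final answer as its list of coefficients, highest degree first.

Step 1: lead(−6x⁵ + 16x⁴ − 9x² − 19x + 1) ÷ lead(D) = −6x⁵ ÷ −x = 6x⁴. Subtract (6x⁴)·D = −6x⁵ + 12x⁴. Remainder: 4x⁴ − 9x² − 19x + 1.
Step 2: lead(4x⁴ − 9x² − 19x + 1) ÷ lead(D) = 4x⁴ ÷ −x = −4x³. Subtract (−4x³)·D = 4x⁴ − 8x³. Remainder: 8x³ − 9x² − 19x + 1.
Step 3: lead(8x³ − 9x² − 19x + 1) ÷ lead(D) = 8x³ ÷ −x = −8x². Subtract (−8x²)·D = 8x³ − 16x². Remainder: 7x² − 19x + 1.
Step 4: lead(7x² − 19x + 1) ÷ lead(D) = 7x² ÷ −x = −7x. Subtract (−7x)·D = 7x² − 14x. Remainder: −5x + 1.
Step 5: lead(−5x + 1) ÷ lead(D) = −5x ÷ −x = 5. Subtract (5)·D = −5x + 10. Remainder: −9.

Q = [6, -4, -8, -7, 5]; R = [-9]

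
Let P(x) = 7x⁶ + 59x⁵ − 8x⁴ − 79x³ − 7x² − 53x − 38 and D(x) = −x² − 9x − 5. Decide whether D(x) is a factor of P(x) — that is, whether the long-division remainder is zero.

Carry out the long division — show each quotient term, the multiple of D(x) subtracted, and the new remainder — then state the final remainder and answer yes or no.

R(x) = −x + 2, so D(x) is not a factor of P(x). no

Step 1: lead(7x⁶ + 59x⁵ − 8x⁴ − 79x³ − 7x² − 53x − 38) ÷ lead(D) = 7x⁶ ÷ −x² = −7x⁴. Subtract (−7x⁴)·D = 7x⁶ + 63x⁵ + 35x⁴. Remainder: −4x⁵ − 43x⁴ − 79x³ − 7x² − 53x − 38.
Step 2: lead(−4x⁵ − 43x⁴ − 79x³ − 7x² − 53x − 38) ÷ lead(D) = −4x⁵ ÷ −x² = 4x³. Subtract (4x³)·D = −4x⁵ − 36x⁴ − 20x³. Remainder: −7x⁴ − 59x³ − 7x² − 53x − 38.
Step 3: lead(−7x⁴ − 59x³ − 7x² − 53x − 38) ÷ lead(D) = −7x⁴ ÷ −x² = 7x². Subtract (7x²)·D = −7x⁴ − 63x³ − 35x². Remainder: 4x³ + 28x² − 53x − 38.
Step 4: lead(4x³ + 28x² − 53x − 38) ÷ lead(D) = 4x³ ÷ −x² = −4x. Subtract (−4x)·D = 4x³ + 36x² + 20x. Remainder: −8x² − 73x − 38.
Step 5: lead(−8x² − 73x − 38) ÷ lead(D) = −8x² ÷ −x² = 8. Subtract (8)·D = −8x² − 72x − 40. Remainder: −x + 2.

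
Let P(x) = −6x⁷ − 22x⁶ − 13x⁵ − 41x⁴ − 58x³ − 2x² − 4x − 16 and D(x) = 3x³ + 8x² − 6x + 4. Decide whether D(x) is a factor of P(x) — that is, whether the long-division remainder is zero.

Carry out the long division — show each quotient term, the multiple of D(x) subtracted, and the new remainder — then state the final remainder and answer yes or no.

R(x) = 0, so D(x) is a factor of P(x). yes

Step 1: lead(−6x⁷ − 22x⁶ − 13x⁵ − 41x⁴ − 58x³ − 2x² − 4x − 16) ÷ lead(D) = −6x⁷ ÷ 3x³ = −2x⁴. Subtract (−2x⁴)·D = −6x⁷ − 16x⁶ + 12x⁵ − 8x⁴. Remainder: −6x⁶ − 25x⁵ − 33x⁴ − 58x³ − 2x² − 4x − 16.
Step 2: lead(−6x⁶ − 25x⁵ − 33x⁴ − 58x³ − 2x² − 4x − 16) ÷ lead(D) = −6x⁶ ÷ 3x³ = −2x³. Subtract (−2x³)·D = −6x⁶ − 16x⁵ + 12x⁴ − 8x³. Remainder: −9x⁵ − 45x⁴ − 50x³ − 2x² − 4x − 16.
Step 3: lead(−9x⁵ − 45x⁴ − 50x³ − 2x² − 4x − 16) ÷ lead(D) = −9x⁵ ÷ 3x³ = −3x². Subtract (−3x²)·D = −9x⁵ − 24x⁴ + 18x³ − 12x². Remainder: −21x⁴ − 68x³ + 10x² − 4x − 16.
Step 4: lead(−21x⁴ − 68x³ + 10x² − 4x − 16) ÷ lead(D) = −21x⁴ ÷ 3x³ = −7x. Subtract (−7x)·D = −21x⁴ − 56x³ + 42x² − 28x. Remainder: −12x³ − 32x² + 24x − 16.
Step 5: lead(−12x³ − 32x² + 24x − 16) ÷ lead(D) = −12x³ ÷ 3x³ = −4. Subtract (−4)·D = −12x³ − 32x² + 24x − 16. Remainder: 0.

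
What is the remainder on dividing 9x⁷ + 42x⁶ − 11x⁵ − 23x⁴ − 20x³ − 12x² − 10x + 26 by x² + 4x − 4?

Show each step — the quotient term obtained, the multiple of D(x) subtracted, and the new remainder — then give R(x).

Step 1: lead(9x⁷ + 42x⁶ − 11x⁵ − 23x⁴ − 20x³ − 12x² − 10x + 26) ÷ lead(D) = 9x⁷ ÷ x² = 9x⁵. Subtract (9x⁵)·D = 9x⁷ + 36x⁶ − 36x⁵. Remainder: 6x⁶ + 25x⁵ − 23x⁴ − 20x³ − 12x² − 10x + 26.
Step 2: lead(6x⁶ + 25x⁵ − 23x⁴ − 20x³ − 12x² − 10x + 26) ÷ lead(D) = 6x⁶ ÷ x² = 6x⁴. Subtract (6x⁴)·D = 6x⁶ + 24x⁵ − 24x⁴. Remainder: x⁵ + x⁴ − 20x³ − 12x² − 10x + 26.
Step 3: lead(x⁵ + x⁴ − 20x³ − 12x² − 10x + 26) ÷ lead(D) = x⁵ ÷ x² = x³. Subtract (x³)·D = x⁵ + 4x⁴ − 4x³. Remainder: −3x⁴ − 16x³ − 12x² − 10x + 26.
Step 4: lead(−3x⁴ − 16x³ − 12x² − 10x + 26) ÷ lead(D) = −3x⁴ ÷ x² = −3x². Subtract (−3x²)·D = −3x⁴ − 12x³ + 12x². Remainder: −4x³ − 24x² − 10x + 26.
Step 5: lead(−4x³ − 24x² − 10x + 26) ÷ lead(D) = −4x³ ÷ x² = −4x. Subtract (−4x)·D = −4x³ − 16x² + 16x. Remainder: −8x² − 26x + 26.
Step 6: lead(−8x² − 26x + 26) ÷ lead(D) = −8x² ÷ x² = −8. Subtract (−8)·D = −8x² − 32x + 32. Remainder: 6x − 6.

R(x) = 6x − 6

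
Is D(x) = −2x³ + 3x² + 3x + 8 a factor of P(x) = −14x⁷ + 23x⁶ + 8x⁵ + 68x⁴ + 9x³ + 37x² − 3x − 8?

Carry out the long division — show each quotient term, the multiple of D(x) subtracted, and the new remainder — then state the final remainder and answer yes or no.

Step 1: lead(−14x⁷ + 23x⁶ + 8x⁵ + 68x⁴ + 9x³ + 37x² − 3x − 8) ÷ lead(D) = −14x⁷ ÷ −2x³ = 7x⁴. Subtract (7x⁴)·D = −14x⁷ + 21x⁶ + 21x⁵ + 56x⁴. Remainder: 2x⁶ − 13x⁵ + 12x⁴ + 9x³ + 37x² − 3x − 8.
Step 2: lead(2x⁶ − 13x⁵ + 12x⁴ + 9x³ + 37x² − 3x − 8) ÷ lead(D) = 2x⁶ ÷ −2x³ = −x³. Subtract (−x³)·D = 2x⁶ − 3x⁵ − 3x⁴ − 8x³. Remainder: −10x⁵ + 15x⁴ + 17x³ + 37x² − 3x − 8.
Step 3: lead(−10x⁵ + 15x⁴ + 17x³ + 37x² − 3x − 8) ÷ lead(D) = −10x⁵ ÷ −2x³ = 5x². Subtract (5x²)·D = −10x⁵ + 15x⁴ + 15x³ + 40x². Remainder: 2x³ − 3x² − 3x − 8.
Step 4: lead(2x³ − 3x² − 3x − 8) ÷ lead(D) = 2x³ ÷ −2x³ = −1. Subtract (−1)·D = 2x³ − 3x² − 3x − 8. Remainder: 0.

R(x) = 0, so D(x) is a factor of P(x). yes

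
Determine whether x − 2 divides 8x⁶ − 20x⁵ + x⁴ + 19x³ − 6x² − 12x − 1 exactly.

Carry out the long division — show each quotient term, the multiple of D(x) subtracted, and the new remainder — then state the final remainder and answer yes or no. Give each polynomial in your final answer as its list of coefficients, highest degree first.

R = [-9], so D(x) is not a factor of P(x). no

Step 1: lead(8x⁶ − 20x⁵ + x⁴ + 19x³ − 6x² − 12x − 1) ÷ lead(D) = 8x⁶ ÷ x = 8x⁵. Subtract (8x⁵)·D = 8x⁶ − 16x⁵. Remainder: −4x⁵ + x⁴ + 19x³ − 6x² − 12x − 1.
Step 2: lead(−4x⁵ + x⁴ + 19x³ − 6x² − 12x − 1) ÷ lead(D) = −4x⁵ ÷ x = −4x⁴. Subtract (−4x⁴)·D = −4x⁵ + 8x⁴. Remainder: −7x⁴ + 19x³ − 6x² − 12x − 1.
Step 3: lead(−7x⁴ + 19x³ − 6x² − 12x − 1) ÷ lead(D) = −7x⁴ ÷ x = −7x³. Subtract (−7x³)·D = −7x⁴ + 14x³. Remainder: 5x³ − 6x² − 12x − 1.
Step 4: lead(5x³ − 6x² − 12x − 1) ÷ lead(D) = 5x³ ÷ x = 5x². Subtract (5x²)·D = 5x³ − 10x². Remainder: 4x² − 12x − 1.
Step 5: lead(4x² − 12x − 1) ÷ lead(D) = 4x² ÷ x = 4x. Subtract (4x)·D = 4x² − 8x. Remainder: −4x − 1.
Step 6: lead(−4x − 1) ÷ lead(D) = −4x ÷ x = −4. Subtract (−4)·D = −4x + 8. Remainder: −9.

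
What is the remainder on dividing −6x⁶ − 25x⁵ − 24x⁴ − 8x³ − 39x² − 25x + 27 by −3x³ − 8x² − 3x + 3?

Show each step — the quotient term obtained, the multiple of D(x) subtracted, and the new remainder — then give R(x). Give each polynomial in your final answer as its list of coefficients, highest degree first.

Step 1: lead(−6x⁶ − 25x⁵ − 24x⁴ − 8x³ − 39x² − 25x + 27) ÷ lead(D) = −6x⁶ ÷ −3x³ = 2x³. Subtract (2x³)·D = −6x⁶ − 16x⁵ − 6x⁴ + 6x³. Remainder: −9x⁵ − 18x⁴ − 14x³ − 39x² − 25x + 27.
Step 2: lead(−9x⁵ − 18x⁴ − 14x³ − 39x² − 25x + 27) ÷ lead(D) = −9x⁵ ÷ −3x³ = 3x². Subtract (3x²)·D = −9x⁵ − 24x⁴ − 9x³ + 9x². Remainder: 6x⁴ − 5x³ − 48x² − 25x + 27.
Step 3: lead(6x⁴ − 5x³ − 48x² − 25x + 27) ÷ lead(D) = 6x⁴ ÷ −3x³ = −2x. Subtract (−2x)·D = 6x⁴ + 16x³ + 6x² − 6x. Remainder: −21x³ − 54x² − 19x + 27.
Step 4: lead(−21x³ − 54x² − 19x + 27) ÷ lead(D) = −21x³ ÷ −3x³ = 7. Subtract (7)·D = −21x³ − 56x² − 21x + 21. Remainder: 2x² + 2x + 6.

R = [2, 2, 6]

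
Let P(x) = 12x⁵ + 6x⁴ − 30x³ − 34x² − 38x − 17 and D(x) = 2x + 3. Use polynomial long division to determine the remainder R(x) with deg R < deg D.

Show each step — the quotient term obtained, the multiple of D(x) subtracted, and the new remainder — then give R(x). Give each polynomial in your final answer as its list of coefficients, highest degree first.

R = [4]

Step 1: lead(12x⁵ + 6x⁴ − 30x³ − 34x² − 38x − 17) ÷ lead(D) = 12x⁵ ÷ 2x = 6x⁴. Subtract (6x⁴)·D = 12x⁵ + 18x⁴. Remainder: −12x⁴ − 30x³ − 34x² − 38x − 17.
Step 2: lead(−12x⁴ − 30x³ − 34x² − 38x − 17) ÷ lead(D) = −12x⁴ ÷ 2x = −6x³. Subtract (−6x³)·D = −12x⁴ − 18x³. Remainder: −12x³ − 34x² − 38x − 17.
Step 3: lead(−12x³ − 34x² − 38x − 17) ÷ lead(D) = −12x³ ÷ 2x = −6x². Subtract (−6x²)·D = −12x³ − 18x². Remainder: −16x² − 38x − 17.
Step 4: lead(−16x² − 38x − 17) ÷ lead(D) = −16x² ÷ 2x = −8x. Subtract (−8x)·D = −16x² − 24x. Remainder: −14x − 17.
Step 5: lead(−14x − 17) ÷ lead(D) = −14x ÷ 2x = −7. Subtract (−7)·D = −14x − 21. Remainder: 4.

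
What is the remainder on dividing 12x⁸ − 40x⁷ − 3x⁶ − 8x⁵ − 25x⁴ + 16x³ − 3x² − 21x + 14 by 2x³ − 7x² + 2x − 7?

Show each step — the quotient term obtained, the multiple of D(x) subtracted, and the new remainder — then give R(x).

Step 1: lead(12x⁸ − 40x⁷ − 3x⁶ − 8x⁵ − 25x⁴ + 16x³ − 3x² − 21x + 14) ÷ lead(D) = 12x⁸ ÷ 2x³ = 6x⁵. Subtract (6x⁵)·D = 12x⁸ − 42x⁷ + 12x⁶ − 42x⁵. Remainder: 2x⁷ − 15x⁶ + 34x⁵ − 25x⁴ + 16x³ − 3x² − 21x + 14.
Step 2: lead(2x⁷ − 15x⁶ + 34x⁵ − 25x⁴ + 16x³ − 3x² − 21x + 14) ÷ lead(D) = 2x⁷ ÷ 2x³ = x⁴. Subtract (x⁴)·D = 2x⁷ − 7x⁶ + 2x⁵ − 7x⁴. Remainder: −8x⁶ + 32x⁵ − 18x⁴ + 16x³ − 3x² − 21x + 14.
Step 3: lead(−8x⁶ + 32x⁵ − 18x⁴ + 16x³ − 3x² − 21x + 14) ÷ lead(D) = −8x⁶ ÷ 2x³ = −4x³. Subtract (−4x³)·D = −8x⁶ + 28x⁵ − 8x⁴ + 28x³. Remainder: 4x⁵ − 10x⁴ − 12x³ − 3x² − 21x + 14.
Step 4: lead(4x⁵ − 10x⁴ − 12x³ − 3x² − 21x + 14) ÷ lead(D) = 4x⁵ ÷ 2x³ = 2x². Subtract (2x²)·D = 4x⁵ − 14x⁴ + 4x³ − 14x². Remainder: 4x⁴ − 16x³ + 11x² − 21x + 14.
Step 5: lead(4x⁴ − 16x³ + 11x² − 21x + 14) ÷ lead(D) = 4x⁴ ÷ 2x³ = 2x. Subtract (2x)·D = 4x⁴ − 14x³ + 4x² − 14x. Remainder: −2x³ + 7x² − 7x + 14.
Step 6: lead(−2x³ + 7x² − 7x + 14) ÷ lead(D) = −2x³ ÷ 2x³ = −1. Subtract (−1)·D = −2x³ + 7x² − 2x + 7. Remainder: −5x + 7.

R(x) = −5x + 7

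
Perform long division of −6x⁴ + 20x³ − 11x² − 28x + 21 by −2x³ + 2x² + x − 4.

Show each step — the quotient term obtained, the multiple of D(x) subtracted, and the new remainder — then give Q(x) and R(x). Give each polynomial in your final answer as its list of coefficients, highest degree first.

Step 1: lead(−6x⁴ + 20x³ − 11x² − 28x + 21) ÷ lead(D) = −6x⁴ ÷ −2x³ = 3x. Subtract (3x)·D = −6x⁴ + 6x³ + 3x² − 12x. Remainder: 14x³ − 14x² − 16x + 21.
Step 2: lead(14x³ − 14x² − 16x + 21) ÷ lead(D) = 14x³ ÷ −2x³ = −7. Subtract (−7)·D = 14x³ − 14x² − 7x + 28. Remainder: −9x − 7.

Q = [3, -7]; R = [-9, -7]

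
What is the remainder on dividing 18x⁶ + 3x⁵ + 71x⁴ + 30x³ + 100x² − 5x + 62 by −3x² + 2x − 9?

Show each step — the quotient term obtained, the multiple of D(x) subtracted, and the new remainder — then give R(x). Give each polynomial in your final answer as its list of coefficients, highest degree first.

R = [-1]

Step 1: lead(18x⁶ + 3x⁵ + 71x⁴ + 30x³ + 100x² − 5x + 62) ÷ lead(D) = 18x⁶ ÷ −3x² = −6x⁴. Subtract (−6x⁴)·D = 18x⁶ − 12x⁵ + 54x⁴. Remainder: 15x⁵ + 17x⁴ + 30x³ + 100x² − 5x + 62.
Step 2: lead(15x⁵ + 17x⁴ + 30x³ + 100x² − 5x + 62) ÷ lead(D) = 15x⁵ ÷ −3x² = −5x³. Subtract (−5x³)·D = 15x⁵ − 10x⁴ + 45x³. Remainder: 27x⁴ − 15x³ + 100x² − 5x + 62.
Step 3: lead(27x⁴ − 15x³ + 100x² − 5x + 62) ÷ lead(D) = 27x⁴ ÷ −3x² = −9x². Subtract (−9x²)·D = 27x⁴ − 18x³ + 81x². Remainder: 3x³ + 19x² − 5x + 62.
Step 4: lead(3x³ + 19x² − 5x + 62) ÷ lead(D) = 3x³ ÷ −3x² = −x. Subtract (−x)·D = 3x³ − 2x² + 9x. Remainder: 21x² − 14x + 62.
Step 5: lead(21x² − 14x + 62) ÷ lead(D) = 21x² ÷ −3x² = −7. Subtract (−7)·D = 21x² − 14x + 63. Remainder: −1.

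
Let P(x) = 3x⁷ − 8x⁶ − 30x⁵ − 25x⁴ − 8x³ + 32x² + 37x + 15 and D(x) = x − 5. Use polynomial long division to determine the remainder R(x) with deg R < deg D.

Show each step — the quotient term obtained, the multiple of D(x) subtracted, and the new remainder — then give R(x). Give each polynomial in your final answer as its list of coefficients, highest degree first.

R = [0]

Step 1: lead(3x⁷ − 8x⁶ − 30x⁵ − 25x⁴ − 8x³ + 32x² + 37x + 15) ÷ lead(D) = 3x⁷ ÷ x = 3x⁶. Subtract (3x⁶)·D = 3x⁷ − 15x⁶. Remainder: 7x⁶ − 30x⁵ − 25x⁴ − 8x³ + 32x² + 37x + 15.
Step 2: lead(7x⁶ − 30x⁵ − 25x⁴ − 8x³ + 32x² + 37x + 15) ÷ lead(D) = 7x⁶ ÷ x = 7x⁵. Subtract (7x⁵)·D = 7x⁶ − 35x⁵. Remainder: 5x⁵ − 25x⁴ − 8x³ + 32x² + 37x + 15.
Step 3: lead(5x⁵ − 25x⁴ − 8x³ + 32x² + 37x + 15) ÷ lead(D) = 5x⁵ ÷ x = 5x⁴. Subtract (5x⁴)·D = 5x⁵ − 25x⁴. Remainder: −8x³ + 32x² + 37x + 15.
Step 4: lead(−8x³ + 32x² + 37x + 15) ÷ lead(D) = −8x³ ÷ x = −8x². Subtract (−8x²)·D = −8x³ + 40x². Remainder: −8x² + 37x + 15.
Step 5: lead(−8x² + 37x + 15) ÷ lead(D) = −8x² ÷ x = −8x. Subtract (−8x)·D = −8x² + 40x. Remainder: −3x + 15.
Step 6: lead(−3x + 15) ÷ lead(D) = −3x ÷ x = −3. Subtract (−3)·D = −3x + 15. Remainder: 0.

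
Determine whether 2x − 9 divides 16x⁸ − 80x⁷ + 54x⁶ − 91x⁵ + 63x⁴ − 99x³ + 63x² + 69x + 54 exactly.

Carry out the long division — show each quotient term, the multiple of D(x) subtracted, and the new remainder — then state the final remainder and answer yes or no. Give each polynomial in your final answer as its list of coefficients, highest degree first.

R = [0], so D(x) is a factor of P(x). yes

Step 1: lead(16x⁸ − 80x⁷ + 54x⁶ − 91x⁵ + 63x⁴ − 99x³ + 63x² + 69x + 54) ÷ lead(D) = 16x⁸ ÷ 2x = 8x⁷. Subtract (8x⁷)·D = 16x⁸ − 72x⁷. Remainder: −8x⁷ + 54x⁶ − 91x⁵ + 63x⁴ − 99x³ + 63x² + 69x + 54.
Step 2: lead(−8x⁷ + 54x⁶ − 91x⁵ + 63x⁴ − 99x³ + 63x² + 69x + 54) ÷ lead(D) = −8x⁷ ÷ 2x = −4x⁶. Subtract (−4x⁶)·D = −8x⁷ + 36x⁶. Remainder: 18x⁶ − 91x⁵ + 63x⁴ − 99x³ + 63x² + 69x + 54.
Step 3: lead(18x⁶ − 91x⁵ + 63x⁴ − 99x³ + 63x² + 69x + 54) ÷ lead(D) = 18x⁶ ÷ 2x = 9x⁵. Subtract (9x⁵)·D = 18x⁶ − 81x⁵. Remainder: −10x⁵ + 63x⁴ − 99x³ + 63x² + 69x + 54.
Step 4: lead(−10x⁵ + 63x⁴ − 99x³ + 63x² + 69x + 54) ÷ lead(D) = −10x⁵ ÷ 2x = −5x⁴. Subtract (−5x⁴)·D = −10x⁵ + 45x⁴. Remainder: 18x⁴ − 99x³ + 63x² + 69x + 54.
Step 5: lead(18x⁴ − 99x³ + 63x² + 69x + 54) ÷ lead(D) = 18x⁴ ÷ 2x = 9x³. Subtract (9x³)·D = 18x⁴ − 81x³. Remainder: −18x³ + 63x² + 69x + 54.
Step 6: lead(−18x³ + 63x² + 69x + 54) ÷ lead(D) = −18x³ ÷ 2x = −9x². Subtract (−9x²)·D = −18x³ + 81x². Remainder: −18x² + 69x + 54.
Step 7: lead(−18x² + 69x + 54) ÷ lead(D) = −18x² ÷ 2x = −9x. Subtract (−9x)·D = −18x² + 81x. Remainder: −12x + 54.
Step 8: lead(−12x + 54) ÷ lead(D) = −12x ÷ 2x = −6. Subtract (−6)·D = −12x + 54. Remainder: 0.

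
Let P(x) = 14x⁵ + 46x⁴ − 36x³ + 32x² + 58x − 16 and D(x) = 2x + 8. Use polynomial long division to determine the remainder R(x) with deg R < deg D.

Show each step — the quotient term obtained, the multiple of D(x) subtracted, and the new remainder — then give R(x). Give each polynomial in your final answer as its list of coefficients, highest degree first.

Step 1: lead(14x⁵ + 46x⁴ − 36x³ + 32x² + 58x − 16) ÷ lead(D) = 14x⁵ ÷ 2x = 7x⁴. Subtract (7x⁴)·D = 14x⁵ + 56x⁴. Remainder: −10x⁴ − 36x³ + 32x² + 58x − 16.
Step 2: lead(−10x⁴ − 36x³ + 32x² + 58x − 16) ÷ lead(D) = −10x⁴ ÷ 2x = −5x³. Subtract (−5x³)·D = −10x⁴ − 40x³. Remainder: 4x³ + 32x² + 58x − 16.
Step 3: lead(4x³ + 32x² + 58x − 16) ÷ lead(D) = 4x³ ÷ 2x = 2x². Subtract (2x²)·D = 4x³ + 16x². Remainder: 16x² + 58x − 16.
Step 4: lead(16x² + 58x − 16) ÷ lead(D) = 16x² ÷ 2x = 8x. Subtract (8x)·D = 16x² + 64x. Remainder: −6x − 16.
Step 5: lead(−6x − 16) ÷ lead(D) = −6x ÷ 2x = −3. Subtract (−3)·D = −6x − 24. Remainder: 8.

R = [8]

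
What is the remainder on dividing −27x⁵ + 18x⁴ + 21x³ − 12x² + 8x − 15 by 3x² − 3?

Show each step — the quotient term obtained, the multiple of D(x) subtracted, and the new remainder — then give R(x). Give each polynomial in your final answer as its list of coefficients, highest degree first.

Step 1: lead(−27x⁵ + 18x⁴ + 21x³ − 12x² + 8x − 15) ÷ lead(D) = −27x⁵ ÷ 3x² = −9x³. Subtract (−9x³)·D = −27x⁵ + 27x³. Remainder: 18x⁴ − 6x³ − 12x² + 8x − 15.
Step 2: lead(18x⁴ − 6x³ − 12x² + 8x − 15) ÷ lead(D) = 18x⁴ ÷ 3x² = 6x². Subtract (6x²)·D = 18x⁴ − 18x². Remainder: −6x³ + 6x² + 8x − 15.
Step 3: lead(−6x³ + 6x² + 8x − 15) ÷ lead(D) = −6x³ ÷ 3x² = −2x. Subtract (−2x)·D = −6x³ + 6x. Remainder: 6x² + 2x − 15.
Step 4: lead(6x² + 2x − 15) ÷ lead(D) = 6x² ÷ 3x² = 2. Subtract (2)·D = 6x² − 6. Remainder: 2x − 9.

R = [2, -9]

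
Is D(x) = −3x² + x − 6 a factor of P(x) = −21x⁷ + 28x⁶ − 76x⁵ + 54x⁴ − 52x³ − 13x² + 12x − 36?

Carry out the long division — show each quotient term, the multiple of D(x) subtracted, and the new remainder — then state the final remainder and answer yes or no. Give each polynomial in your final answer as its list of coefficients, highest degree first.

R = [0], so D(x) is a factor of P(x). yes

Step 1: lead(−21x⁷ + 28x⁶ − 76x⁵ + 54x⁴ − 52x³ − 13x² + 12x − 36) ÷ lead(D) = −21x⁷ ÷ −3x² = 7x⁵. Subtract (7x⁵)·D = −21x⁷ + 7x⁶ − 42x⁵. Remainder: 21x⁶ − 34x⁵ + 54x⁴ − 52x³ − 13x² + 12x − 36.
Step 2: lead(21x⁶ − 34x⁵ + 54x⁴ − 52x³ − 13x² + 12x − 36) ÷ lead(D) = 21x⁶ ÷ −3x² = −7x⁴. Subtract (−7x⁴)·D = 21x⁶ − 7x⁵ + 42x⁴. Remainder: −27x⁵ + 12x⁴ − 52x³ − 13x² + 12x − 36.
Step 3: lead(−27x⁵ + 12x⁴ − 52x³ − 13x² + 12x − 36) ÷ lead(D) = −27x⁵ ÷ −3x² = 9x³. Subtract (9x³)·D = −27x⁵ + 9x⁴ − 54x³. Remainder: 3x⁴ + 2x³ − 13x² + 12x − 36.
Step 4: lead(3x⁴ + 2x³ − 13x² + 12x − 36) ÷ lead(D) = 3x⁴ ÷ −3x² = −x². Subtract (−x²)·D = 3x⁴ − x³ + 6x². Remainder: 3x³ − 19x² + 12x − 36.
Step 5: lead(3x³ − 19x² + 12x − 36) ÷ lead(D) = 3x³ ÷ −3x² = −x. Subtract (−x)·D = 3x³ − x² + 6x. Remainder: −18x² + 6x − 36.
Step 6: lead(−18x² + 6x − 36) ÷ lead(D) = −18x² ÷ −3x² = 6. Subtract (6)·D = −18x² + 6x − 36. Remainder: 0.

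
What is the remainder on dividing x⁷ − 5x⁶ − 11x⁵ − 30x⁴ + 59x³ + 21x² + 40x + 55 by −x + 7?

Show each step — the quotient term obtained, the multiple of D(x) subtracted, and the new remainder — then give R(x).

Step 1: lead(x⁷ − 5x⁶ − 11x⁵ − 30x⁴ + 59x³ + 21x² + 40x + 55) ÷ lead(D) = x⁷ ÷ −x = −x⁶. Subtract (−x⁶)·D = x⁷ − 7x⁶. Remainder: 2x⁶ − 11x⁵ − 30x⁴ + 59x³ + 21x² + 40x + 55.
Step 2: lead(2x⁶ − 11x⁵ − 30x⁴ + 59x³ + 21x² + 40x + 55) ÷ lead(D) = 2x⁶ ÷ −x = −2x⁵. Subtract (−2x⁵)·D = 2x⁶ − 14x⁵. Remainder: 3x⁵ − 30x⁴ + 59x³ + 21x² + 40x + 55.
Step 3: lead(3x⁵ − 30x⁴ + 59x³ + 21x² + 40x + 55) ÷ lead(D) = 3x⁵ ÷ −x = −3x⁴. Subtract (−3x⁴)·D = 3x⁵ − 21x⁴. Remainder: −9x⁴ + 59x³ + 21x² + 40x + 55.
Step 4: lead(−9x⁴ + 59x³ + 21x² + 40x + 55) ÷ lead(D) = −9x⁴ ÷ −x = 9x³. Subtract (9x³)·D = −9x⁴ + 63x³. Remainder: −4x³ + 21x² + 40x + 55.
Step 5: lead(−4x³ + 21x² + 40x + 55) ÷ lead(D) = −4x³ ÷ −x = 4x². Subtract (4x²)·D = −4x³ + 28x². Remainder: −7x² + 40x + 55.
Step 6: lead(−7x² + 40x + 55) ÷ lead(D) = −7x² ÷ −x = 7x. Subtract (7x)·D = −7x² + 49x. Remainder: −9x + 55.
Step 7: lead(−9x + 55) ÷ lead(D) = −9x ÷ −x = 9. Subtract (9)·D = −9x + 63. Remainder: −8.

R(x) = −8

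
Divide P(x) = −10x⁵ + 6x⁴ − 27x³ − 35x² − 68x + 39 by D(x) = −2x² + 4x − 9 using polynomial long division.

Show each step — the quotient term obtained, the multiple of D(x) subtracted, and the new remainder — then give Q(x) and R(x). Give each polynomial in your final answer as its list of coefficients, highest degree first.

Q = [5, 7, 5, -4]; R = [-7, 3]

Step 1: lead(−10x⁵ + 6x⁴ − 27x³ − 35x² − 68x + 39) ÷ lead(D) = −10x⁵ ÷ −2x² = 5x³. Subtract (5x³)·D = −10x⁵ + 20x⁴ − 45x³. Remainder: −14x⁴ + 18x³ − 35x² − 68x + 39.
Step 2: lead(−14x⁴ + 18x³ − 35x² − 68x + 39) ÷ lead(D) = −14x⁴ ÷ −2x² = 7x². Subtract (7x²)·D = −14x⁴ + 28x³ − 63x². Remainder: −10x³ + 28x² − 68x + 39.
Step 3: lead(−10x³ + 28x² − 68x + 39) ÷ lead(D) = −10x³ ÷ −2x² = 5x. Subtract (5x)·D = −10x³ + 20x² − 45x. Remainder: 8x² − 23x + 39.
Step 4: lead(8x² − 23x + 39) ÷ lead(D) = 8x² ÷ −2x² = −4. Subtract (−4)·D = 8x² − 16x + 36. Remainder: −7x + 3.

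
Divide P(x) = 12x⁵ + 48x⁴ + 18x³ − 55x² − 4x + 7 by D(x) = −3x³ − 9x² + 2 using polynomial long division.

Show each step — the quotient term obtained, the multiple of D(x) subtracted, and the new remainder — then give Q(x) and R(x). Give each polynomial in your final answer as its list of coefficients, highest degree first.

Q = [-4, -4, 6]; R = [7, 4, -5]

Step 1: lead(12x⁵ + 48x⁴ + 18x³ − 55x² − 4x + 7) ÷ lead(D) = 12x⁵ ÷ −3x³ = −4x². Subtract (−4x²)·D = 12x⁵ + 36x⁴ − 8x². Remainder: 12x⁴ + 18x³ − 47x² − 4x + 7.
Step 2: lead(12x⁴ + 18x³ − 47x² − 4x + 7) ÷ lead(D) = 12x⁴ ÷ −3x³ = −4x. Subtract (−4x)·D = 12x⁴ + 36x³ − 8x. Remainder: −18x³ − 47x² + 4x + 7.
Step 3: lead(−18x³ − 47x² + 4x + 7) ÷ lead(D) = −18x³ ÷ −3x³ = 6. Subtract (6)·D = −18x³ − 54x² + 12. Remainder: 7x² + 4x − 5.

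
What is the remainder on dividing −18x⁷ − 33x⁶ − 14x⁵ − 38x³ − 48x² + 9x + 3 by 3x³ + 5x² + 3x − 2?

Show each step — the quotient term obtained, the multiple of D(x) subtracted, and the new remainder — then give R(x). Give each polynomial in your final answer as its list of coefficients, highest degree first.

Step 1: lead(−18x⁷ − 33x⁶ − 14x⁵ − 38x³ − 48x² + 9x + 3) ÷ lead(D) = −18x⁷ ÷ 3x³ = −6x⁴. Subtract (−6x⁴)·D = −18x⁷ − 30x⁶ − 18x⁵ + 12x⁴. Remainder: −3x⁶ + 4x⁵ − 12x⁴ − 38x³ − 48x² + 9x + 3.
Step 2: lead(−3x⁶ + 4x⁵ − 12x⁴ − 38x³ − 48x² + 9x + 3) ÷ lead(D) = −3x⁶ ÷ 3x³ = −x³. Subtract (−x³)·D = −3x⁶ − 5x⁵ − 3x⁴ + 2x³. Remainder: 9x⁵ − 9x⁴ − 40x³ − 48x² + 9x + 3.
Step 3: lead(9x⁵ − 9x⁴ − 40x³ − 48x² + 9x + 3) ÷ lead(D) = 9x⁵ ÷ 3x³ = 3x². Subtract (3x²)·D = 9x⁵ + 15x⁴ + 9x³ − 6x². Remainder: −24x⁴ − 49x³ − 42x² + 9x + 3.
Step 4: lead(−24x⁴ − 49x³ − 42x² + 9x + 3) ÷ lead(D) = −24x⁴ ÷ 3x³ = −8x. Subtract (−8x)·D = −24x⁴ − 40x³ − 24x² + 16x. Remainder: −9x³ − 18x² − 7x + 3.
Step 5: lead(−9x³ − 18x² − 7x + 3) ÷ lead(D) = −9x³ ÷ 3x³ = −3. Subtract (−3)·D = −9x³ − 15x² − 9x + 6. Remainder: −3x² + 2x − 3.

R = [-3, 2, -3]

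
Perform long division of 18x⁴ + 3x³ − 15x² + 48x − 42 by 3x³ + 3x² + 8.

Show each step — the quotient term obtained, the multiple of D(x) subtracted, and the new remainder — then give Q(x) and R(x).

Step 1: lead(18x⁴ + 3x³ − 15x² + 48x − 42) ÷ lead(D) = 18x⁴ ÷ 3x³ = 6x. Subtract (6x)·D = 18x⁴ + 18x³ + 48x. Remainder: −15x³ − 15x² − 42.
Step 2: lead(−15x³ − 15x² − 42) ÷ lead(D) = −15x³ ÷ 3x³ = −5. Subtract (−5)·D = −15x³ − 15x² − 40. Remainder: −2.

Q(x) = 6x − 5; R(x) = −2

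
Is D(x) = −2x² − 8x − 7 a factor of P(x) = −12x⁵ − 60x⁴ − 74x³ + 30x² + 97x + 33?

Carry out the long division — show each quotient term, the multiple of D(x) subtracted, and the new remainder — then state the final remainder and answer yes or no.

R(x) = 9x + 5, so D(x) is not a factor of P(x). no

Step 1: lead(−12x⁵ − 60x⁴ − 74x³ + 30x² + 97x + 33) ÷ lead(D) = −12x⁵ ÷ −2x² = 6x³. Subtract (6x³)·D = −12x⁵ − 48x⁴ − 42x³. Remainder: −12x⁴ − 32x³ + 30x² + 97x + 33.
Step 2: lead(−12x⁴ − 32x³ + 30x² + 97x + 33) ÷ lead(D) = −12x⁴ ÷ −2x² = 6x². Subtract (6x²)·D = −12x⁴ − 48x³ − 42x². Remainder: 16x³ + 72x² + 97x + 33.
Step 3: lead(16x³ + 72x² + 97x + 33) ÷ lead(D) = 16x³ ÷ −2x² = −8x. Subtract (−8x)·D = 16x³ + 64x² + 56x. Remainder: 8x² + 41x + 33.
Step 4: lead(8x² + 41x + 33) ÷ lead(D) = 8x² ÷ −2x² = −4. Subtract (−4)·D = 8x² + 32x + 28. Remainder: 9x + 5.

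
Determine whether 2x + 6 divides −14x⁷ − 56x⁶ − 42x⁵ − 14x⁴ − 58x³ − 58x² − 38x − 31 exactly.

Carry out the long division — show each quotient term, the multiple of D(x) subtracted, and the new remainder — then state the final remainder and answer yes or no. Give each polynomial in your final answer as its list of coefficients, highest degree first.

R = [-7], so D(x) is not a factor of P(x). no

Step 1: lead(−14x⁷ − 56x⁶ − 42x⁵ − 14x⁴ − 58x³ − 58x² − 38x − 31) ÷ lead(D) = −14x⁷ ÷ 2x = −7x⁶. Subtract (−7x⁶)·D = −14x⁷ − 42x⁶. Remainder: −14x⁶ − 42x⁵ − 14x⁴ − 58x³ − 58x² − 38x − 31.
Step 2: lead(−14x⁶ − 42x⁵ − 14x⁴ − 58x³ − 58x² − 38x − 31) ÷ lead(D) = −14x⁶ ÷ 2x = −7x⁵. Subtract (−7x⁵)·D = −14x⁶ − 42x⁵. Remainder: −14x⁴ − 58x³ − 58x² − 38x − 31.
Step 3: lead(−14x⁴ − 58x³ − 58x² − 38x − 31) ÷ lead(D) = −14x⁴ ÷ 2x = −7x³. Subtract (−7x³)·D = −14x⁴ − 42x³. Remainder: −16x³ − 58x² − 38x − 31.
Step 4: lead(−16x³ − 58x² − 38x − 31) ÷ lead(D) = −16x³ ÷ 2x = −8x². Subtract (−8x²)·D = −16x³ − 48x². Remainder: −10x² − 38x − 31.
Step 5: lead(−10x² − 38x − 31) ÷ lead(D) = −10x² ÷ 2x = −5x. Subtract (−5x)·D = −10x² − 30x. Remainder: −8x − 31.
Step 6: lead(−8x − 31) ÷ lead(D) = −8x ÷ 2x = −4. Subtract (−4)·D = −8x − 24. Remainder: −7.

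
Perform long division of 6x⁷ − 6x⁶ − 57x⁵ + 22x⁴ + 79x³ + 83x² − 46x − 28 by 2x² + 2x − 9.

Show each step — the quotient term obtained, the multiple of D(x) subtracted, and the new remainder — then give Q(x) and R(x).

Step 1: lead(6x⁷ − 6x⁶ − 57x⁵ + 22x⁴ + 79x³ + 83x² − 46x − 28) ÷ lead(D) = 6x⁷ ÷ 2x² = 3x⁵. Subtract (3x⁵)·D = 6x⁷ + 6x⁶ − 27x⁵. Remainder: −12x⁶ − 30x⁵ + 22x⁴ + 79x³ + 83x² − 46x − 28.
Step 2: lead(−12x⁶ − 30x⁵ + 22x⁴ + 79x³ + 83x² − 46x − 28) ÷ lead(D) = −12x⁶ ÷ 2x² = −6x⁴. Subtract (−6x⁴)·D = −12x⁶ − 12x⁵ + 54x⁴. Remainder: −18x⁵ − 32x⁴ + 79x³ + 83x² − 46x − 28.
Step 3: lead(−18x⁵ − 32x⁴ + 79x³ + 83x² − 46x − 28) ÷ lead(D) = −18x⁵ ÷ 2x² = −9x³. Subtract (−9x³)·D = −18x⁵ − 18x⁴ + 81x³. Remainder: −14x⁴ − 2x³ + 83x² − 46x − 28.
Step 4: lead(−14x⁴ − 2x³ + 83x² − 46x − 28) ÷ lead(D) = −14x⁴ ÷ 2x² = −7x². Subtract (−7x²)·D = −14x⁴ − 14x³ + 63x². Remainder: 12x³ + 20x² − 46x − 28.
Step 5: lead(12x³ + 20x² − 46x − 28) ÷ lead(D) = 12x³ ÷ 2x² = 6x. Subtract (6x)·D = 12x³ + 12x² − 54x. Remainder: 8x² + 8x − 28.
Step 6: lead(8x² + 8x − 28) ÷ lead(D) = 8x² ÷ 2x² = 4. Subtract (4)·D = 8x² + 8x − 36. Remainder: 8.

Q(x) = 3x⁵ − 6x⁴ − 9x³ − 7x² + 6x + 4; R(x) = 8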